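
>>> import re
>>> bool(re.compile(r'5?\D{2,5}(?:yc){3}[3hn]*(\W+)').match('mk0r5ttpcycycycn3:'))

`re.match` won't scan ahead — the pattern has to work from the very first character.
Here the pattern fails at index 0, so the call returns None, and `bool(None)` is False.

False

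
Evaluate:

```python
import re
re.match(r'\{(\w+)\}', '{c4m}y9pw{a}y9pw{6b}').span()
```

(0, 5)

`re.match` only tries the pattern at the start of the string.
The match spans [0:5] → '{c4m}'.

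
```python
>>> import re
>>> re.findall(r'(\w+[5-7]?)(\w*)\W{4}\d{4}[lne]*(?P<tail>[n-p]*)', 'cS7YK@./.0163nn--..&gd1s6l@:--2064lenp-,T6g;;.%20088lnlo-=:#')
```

3 groups means each result is a tuple of 3 captured strings — 3 here.

[('cS7YK', '', ''), ('gd1s6l', '', 'p'), ('T6g', '', '')]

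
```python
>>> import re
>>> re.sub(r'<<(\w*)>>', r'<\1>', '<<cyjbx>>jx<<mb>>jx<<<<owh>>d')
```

'<cyjbx>jx<mb>jx<<<owh>d'

Matches: at [0:9] → '<<cyjbx>>'; at [11:17] → '<<mb>>'; at [21:28] → '<<owh>>'.
`\1` in the replacement pulls in group 1's text for each match.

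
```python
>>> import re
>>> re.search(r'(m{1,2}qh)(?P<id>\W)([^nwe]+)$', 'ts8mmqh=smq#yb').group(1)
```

Pattern: 1 to 2 of a literal 'm', then the literal 'qh' (captured); then a non-word character (captured as 'id'); then one or more of any character except [nwe] (captured); then anchored at the end.
`search` walks the string left to right and returns the first match it finds.
The match spans [3:14] → 'mmqh=smq#yb'.
Captured: group 1 = 'mmqh', group 2 = '=', group 3 = 'smq#yb'.

'mmqh'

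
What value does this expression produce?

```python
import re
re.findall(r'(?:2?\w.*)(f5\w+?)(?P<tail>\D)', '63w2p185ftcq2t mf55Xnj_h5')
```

[('f55', 'X')]

Pattern: optionally a literal '2', then a word character, then zero or more of any character (non-capturing group); then the literal 'f5', then one or more of a word character (lazy) (captured); then a non-digit (captured as 'tail').
Walking the string: at [0:20] match '63w2p185ftcq2t mf55X', groups = ('f55', 'X').
`findall` packs the 2 group values into a tuple for every match.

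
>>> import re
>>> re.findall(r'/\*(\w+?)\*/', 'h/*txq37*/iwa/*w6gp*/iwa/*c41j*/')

['txq37', 'w6gp', 'c41j']

`findall` collects group 1 from each match (3 total).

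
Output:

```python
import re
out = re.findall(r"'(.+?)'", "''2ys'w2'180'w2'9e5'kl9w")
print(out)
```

["'2ys", '180', '9e5']

The `?` after the quantifier makes it lazy — it takes as little as possible before letting the rest of the pattern try.
With a single group, `findall` returns only what that group captured — 3 items.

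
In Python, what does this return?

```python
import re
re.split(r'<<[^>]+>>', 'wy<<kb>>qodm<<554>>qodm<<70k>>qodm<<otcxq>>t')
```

Matches to split on: at [2:8] → '<<kb>>'; at [12:19] → '<<554>>'; at [23:30] → '<<70k>>'; at [34:43] → '<<otcxq>>'.
Each match becomes a cut point; 5 segments remain.

['wy', 'qodm', 'qodm', 'qodm', 't']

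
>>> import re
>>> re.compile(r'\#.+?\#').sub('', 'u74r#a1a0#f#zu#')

The `?` after the quantifier makes it lazy — it takes as little as possible before letting the rest of the pattern try.
Matches: at [4:10] → '#a1a0#'; at [11:15] → '#zu#'.
Each match is replaced by ''.

'u74rf'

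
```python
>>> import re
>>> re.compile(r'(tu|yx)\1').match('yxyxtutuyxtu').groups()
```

('yx',)

`\1` has to match the exact text group 1 already captured.
`match` is anchored at position 0; if the pattern doesn't fit there, it returns None.
The match spans [0:4] → 'yxyx'.
Captured: group 1 = 'yx'.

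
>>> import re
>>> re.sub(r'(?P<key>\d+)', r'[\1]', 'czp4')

This matches one or more of a digit (captured as 'key').
Matches: at [3:4] → '4'.
Each match is replaced using the text its own group 1 captured.

'czp[4]'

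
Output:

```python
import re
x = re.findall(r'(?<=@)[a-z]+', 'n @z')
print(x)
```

The `(?=…)`/`(?<=…)` assertion just peeks at neighbouring text; it doesn't advance the match position.
Matches: at [3:4] → 'z'.
Since nothing is captured, `findall` lists the 1 matched substring directly.

['z']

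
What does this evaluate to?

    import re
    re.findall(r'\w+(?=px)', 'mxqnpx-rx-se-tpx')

The `(?=…)`/`(?<=…)` assertion just peeks at neighbouring text; it doesn't advance the match position.
Since nothing is captured, `findall` lists the 2 matched substrings directly.

['mxqn', 't']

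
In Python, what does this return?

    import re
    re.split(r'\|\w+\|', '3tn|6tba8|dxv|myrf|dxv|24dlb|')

['3tn', 'dxv', 'dxv', '']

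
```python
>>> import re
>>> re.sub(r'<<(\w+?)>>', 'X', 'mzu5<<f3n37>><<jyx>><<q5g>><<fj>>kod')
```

Matches: at [4:13] → '<<f3n37>>'; at [13:20] → '<<jyx>>'; at [20:27] → '<<q5g>>'; at [27:33] → '<<fj>>'.
`sub` substitutes 'X' at each match site.

'mzu5XXXXkod'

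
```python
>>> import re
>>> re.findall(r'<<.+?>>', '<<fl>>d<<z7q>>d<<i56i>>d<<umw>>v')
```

['<<fl>>', '<<z7q>>', '<<i56i>>', '<<umw>>']

Because the quantifier is non-greedy, it stops expanding at the earliest point where the rest of the pattern can succeed.
`findall` yields the raw match text (4 of them) because the pattern has no groups.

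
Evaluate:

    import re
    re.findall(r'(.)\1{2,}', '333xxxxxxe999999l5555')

['3', 'x', '9', '5']

`\1` is not a pattern — it's the concrete string captured by group 1, re-applied verbatim.
`findall` collects group 1 from each match (4 total).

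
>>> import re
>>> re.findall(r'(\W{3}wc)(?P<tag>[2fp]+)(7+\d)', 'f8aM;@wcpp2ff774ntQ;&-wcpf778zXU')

[(';&-wc', 'pf', '778')]

Multiple groups make `findall` return tuples — one 3-tuple for the one match.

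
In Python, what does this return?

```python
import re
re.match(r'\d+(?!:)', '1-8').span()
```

With `match`, the pattern is implicitly anchored at the beginning.
The match spans [0:1] → '1'.

(0, 1)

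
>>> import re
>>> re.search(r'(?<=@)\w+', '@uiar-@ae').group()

The positive lookaround only admits positions where the adjacent text matches; those characters stay outside the span.
The match spans [1:5] → 'uiar'.

'uiar'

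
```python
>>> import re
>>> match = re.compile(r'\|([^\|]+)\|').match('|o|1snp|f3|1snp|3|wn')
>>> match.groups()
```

`re.match` won't scan ahead — the pattern has to work from the very first character.
The match spans [0:3] → '|o|'.
Captured: group 1 = 'o'.

('o',)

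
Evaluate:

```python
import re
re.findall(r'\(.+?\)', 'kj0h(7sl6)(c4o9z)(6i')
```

['(7sl6)', '(c4o9z)']

A `+?`/`*?`/`{m,n}?` starts at its minimum and grows only as far as needed for what follows to match.
With no groups in the pattern, `findall` gives back each whole match — 2 here.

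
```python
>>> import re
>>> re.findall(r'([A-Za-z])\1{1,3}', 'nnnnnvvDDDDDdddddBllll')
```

['n', 'v', 'D', 'd', 'l']

The backreference `\1` re-matches whatever the first group consumed, character for character.
Scanning left to right: at [0:4] match 'nnnn', group 1 = 'n'; at [5:7] match 'vv', group 1 = 'v'; at [7:11] match 'DDDD', group 1 = 'D'; at [12:16] match 'dddd', group 1 = 'd'; at [18:22] match 'llll', group 1 = 'l'.
One capturing group, so `findall` returns just the captured substring from each match — 5 in all.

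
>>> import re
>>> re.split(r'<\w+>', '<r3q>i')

Matches to split on: at [0:5] → '<r3q>'.
Splitting on the pattern gives 2 pieces.

['', 'i']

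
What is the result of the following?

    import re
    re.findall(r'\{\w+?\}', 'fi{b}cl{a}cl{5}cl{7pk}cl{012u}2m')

Since nothing is captured, `findall` lists the 5 matched substrings directly.

['{b}', '{a}', '{5}', '{7pk}', '{012u}']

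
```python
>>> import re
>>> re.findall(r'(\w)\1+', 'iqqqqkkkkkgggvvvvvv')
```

['q', 'k', 'g', 'v']

After group 1 captures some text, `\1` only succeeds where that same text appears again.
One capturing group, so `findall` returns just the captured substring from each match — 4 in all.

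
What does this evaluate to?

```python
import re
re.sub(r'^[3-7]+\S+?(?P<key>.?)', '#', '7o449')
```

Pattern: anchored at the start of the string; then one or more of a character in [3-7]; then one or more of a non-whitespace character (lazy); then optionally any character (captured as 'key').
Matches: at [0:3] → '7o4'.
Every occurrence is swapped for '#'.

'#49'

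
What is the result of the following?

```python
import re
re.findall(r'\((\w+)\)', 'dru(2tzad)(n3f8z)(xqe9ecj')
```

['2tzad', 'n3f8z']

Walking the string: at [3:10] match '(2tzad)', group 1 = '2tzad'; at [10:17] match '(n3f8z)', group 1 = 'n3f8z'.
Because there's exactly one group, `findall` drops the full match and keeps group 1 from each hit.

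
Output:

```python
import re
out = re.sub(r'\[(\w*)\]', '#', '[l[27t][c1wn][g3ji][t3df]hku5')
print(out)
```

[l####hku5

Matches: at [2:7] → '[27t]'; at [7:13] → '[c1wn]'; at [13:19] → '[g3ji]'; at [19:25] → '[t3df]'.
Every occurrence is swapped for '#'.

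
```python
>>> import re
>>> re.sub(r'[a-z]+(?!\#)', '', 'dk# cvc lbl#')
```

The negative lookaround is zero-width — it rules out positions where the adjacent text would match, without consuming anything.
`sub` substitutes '' at each match site.

'k#  l#'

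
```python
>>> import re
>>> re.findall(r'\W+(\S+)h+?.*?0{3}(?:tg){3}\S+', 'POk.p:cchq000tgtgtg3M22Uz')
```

['p:cc']

This matches one or more of a non-word character; then one or more of a non-whitespace character (captured); then one or more of a literal 'h' (lazy), then zero or more of any character (lazy), then exactly 3 of a literal '0'; then the literal 'tg' repeated 3 times, then one or more of a non-whitespace character.
Scanning left to right: at [3:25] match '.p:cchq000tgtgtg3M22Uz', group 1 = 'p:cc'.
`findall` collects group 1 from the one match (1 total).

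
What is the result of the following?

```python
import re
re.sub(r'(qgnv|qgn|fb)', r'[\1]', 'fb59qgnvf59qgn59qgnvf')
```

Alternation isn't longest-match — the leftmost alternative that fits at this position is chosen.
Each match is replaced using the text its own group 1 captured.

'[fb]59[qgnv]f59[qgn]59[qgnv]f'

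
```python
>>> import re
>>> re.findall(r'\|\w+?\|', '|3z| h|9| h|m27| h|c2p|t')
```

['|3z|', '|9|', '|m27|', '|c2p|']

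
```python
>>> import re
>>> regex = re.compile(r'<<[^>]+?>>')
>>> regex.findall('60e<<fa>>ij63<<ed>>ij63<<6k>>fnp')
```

['<<fa>>', '<<ed>>', '<<6k>>']

Since nothing is captured, `findall` lists the 3 matched substrings directly.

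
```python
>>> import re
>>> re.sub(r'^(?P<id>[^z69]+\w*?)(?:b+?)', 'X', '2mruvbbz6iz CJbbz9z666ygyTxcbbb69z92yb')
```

'Xz6iz CJbbz9z666ygyTxcbbb69z92yb'

Each match is replaced by 'X'.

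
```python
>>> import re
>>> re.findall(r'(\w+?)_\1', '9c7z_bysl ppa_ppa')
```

['ppa']

The backreference `\1` re-matches whatever the first group consumed, character for character.
Matches: at [10:17] match 'ppa_ppa', group 1 = 'ppa'.
With a single group, `findall` returns only what that group captured — 1 item.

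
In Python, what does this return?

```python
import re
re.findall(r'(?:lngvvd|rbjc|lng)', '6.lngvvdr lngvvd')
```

['lngvvd', 'lngvvd']

Alternation tries branches left to right and keeps the first one that lets the overall match succeed at that position.
Walking the string: at [2:8] → 'lngvvd'; at [10:16] → 'lngvvd'.
`findall` yields the raw match text (2 of them) because the pattern has no groups.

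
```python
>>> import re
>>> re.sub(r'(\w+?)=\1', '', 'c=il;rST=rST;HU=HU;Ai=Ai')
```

'c=il;;;'

The backreference `\1` re-matches whatever the first group consumed, character for character.
Each match is replaced by ''.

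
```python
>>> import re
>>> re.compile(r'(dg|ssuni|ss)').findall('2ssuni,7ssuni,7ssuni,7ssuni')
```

`|` is ordered: at each position the engine commits to the first alternative that works.
Scanning left to right: at [1:6] match 'ssuni', group 1 = 'ssuni'; at [8:13] match 'ssuni', group 1 = 'ssuni'; at [15:20] match 'ssuni', group 1 = 'ssuni'; at [22:27] match 'ssuni', group 1 = 'ssuni'.
One capturing group, so `findall` returns just the captured substring from each match — 4 in all.

['ssuni', 'ssuni', 'ssuni', 'ssuni']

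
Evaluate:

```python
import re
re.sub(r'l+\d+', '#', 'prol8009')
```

'pro#'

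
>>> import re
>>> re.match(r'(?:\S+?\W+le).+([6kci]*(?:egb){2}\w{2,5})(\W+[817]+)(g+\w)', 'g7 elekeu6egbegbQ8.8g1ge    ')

None

`re.match` only tries the pattern at the start of the string.
Here the pattern fails at index 0, so the call returns None.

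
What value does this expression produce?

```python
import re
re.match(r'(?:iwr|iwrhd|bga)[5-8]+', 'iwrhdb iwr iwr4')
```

None

`re.match` only tries the pattern at the start of the string.
Here position 0 doesn't satisfy it, so the call returns None.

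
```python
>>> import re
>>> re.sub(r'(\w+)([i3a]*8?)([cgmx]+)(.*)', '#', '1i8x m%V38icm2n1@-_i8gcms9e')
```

The pattern matches one or more of a word character (captured); then zero or more of one of [i3a], then optionally a literal '8' (captured); then one or more of one of [cgmx] (captured); then zero or more of any character (captured).
Matches: at [0:27] → '1i8x m%V38icm2n1@-_i8gcms9e'.
`sub` substitutes '#' at each match site.

'#'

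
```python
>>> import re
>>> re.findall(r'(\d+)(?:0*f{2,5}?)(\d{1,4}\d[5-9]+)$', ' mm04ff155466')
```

Multiple groups make `findall` return tuples — one 2-tuple for the one match.

[('04', '155466')]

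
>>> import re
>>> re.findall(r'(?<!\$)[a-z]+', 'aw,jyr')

['aw', 'jyr']

The negative lookahead/lookbehind blocks any match where the forbidden context is present.
Scanning left to right: at [0:2] → 'aw'; at [3:6] → 'jyr'.
No capturing groups, so `findall` returns the 2 full match strings.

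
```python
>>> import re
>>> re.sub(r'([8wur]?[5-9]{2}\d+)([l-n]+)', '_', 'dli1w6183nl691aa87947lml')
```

'dli1w6183nl691aa_'

This matches optionally one of [8wur], then exactly 2 of a character in [5-9], then one or more of a digit (captured); then one or more of a character in [l-n] (captured).
Matches: at [16:24] → '87947lml'.
Every occurrence is swapped for '_'.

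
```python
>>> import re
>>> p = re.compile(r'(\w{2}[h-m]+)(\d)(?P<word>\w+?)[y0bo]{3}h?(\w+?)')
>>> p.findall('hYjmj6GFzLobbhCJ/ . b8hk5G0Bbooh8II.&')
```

[('hYjmj', '6', 'GFzL', 'C'), ('b8hk', '5', 'G0B', '8')]

Pattern: exactly 2 of a word character, then one or more of a character in [h-m] (captured); then a digit (captured); then one or more of a word character (lazy) (captured as 'word'); then exactly 3 of one of [y0bo], then optionally the literal 'h'; then one or more of a word character (lazy) (captured).
With the lazy modifier that quantifier settles for the fewest repetitions that let the rest of the pattern succeed (the atoms after it are unaffected and can still be greedy).
Matches: at [0:15] match 'hYjmj6GFzLobbhC', groups = ('hYjmj', '6', 'GFzL', 'C'); at [20:33] match 'b8hk5G0Bbooh8', groups = ('b8hk', '5', 'G0B', '8').
4 groups means each result is a tuple of 4 captured strings — 2 here.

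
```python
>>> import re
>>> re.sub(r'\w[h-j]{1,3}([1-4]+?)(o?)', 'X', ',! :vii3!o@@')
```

This matches a word character, then 1 to 3 of a character in [h-j]; then one or more of a character in [1-4] (lazy) (captured); then optionally a literal 'o' (captured).
Matches: at [4:8] → 'vii3'.
Each match is replaced by 'X'.

',! :X!o@@'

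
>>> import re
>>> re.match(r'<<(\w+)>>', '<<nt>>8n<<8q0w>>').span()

(0, 6)

With `match`, the pattern is implicitly anchored at the beginning.
The match spans [0:6] → '<<nt>>'.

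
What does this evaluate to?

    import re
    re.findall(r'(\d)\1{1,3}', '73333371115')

['3', '1']

`\1` has to match the exact text group 1 already captured.
`findall` collects group 1 from each match (2 total).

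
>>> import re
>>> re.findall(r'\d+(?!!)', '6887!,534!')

['688', '53']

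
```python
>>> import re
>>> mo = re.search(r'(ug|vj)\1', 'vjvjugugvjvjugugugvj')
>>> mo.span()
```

(0, 4)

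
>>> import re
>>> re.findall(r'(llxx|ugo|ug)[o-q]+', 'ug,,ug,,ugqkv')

['ug']

Matches: at [8:11] match 'ugq', group 1 = 'ug'.
With a single group, `findall` returns only what that group captured — 1 item.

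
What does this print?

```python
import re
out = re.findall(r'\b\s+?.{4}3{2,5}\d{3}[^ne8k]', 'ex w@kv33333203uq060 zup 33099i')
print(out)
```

[' w@kv33333203u', ' zup 33099i']

The pattern matches a word boundary (`\b`, zero-width); then one or more of whitespace (lazy); then exactly 4 of any character; then 2 to 5 of the literal '3', then exactly 3 of a digit; then any character except [ne8k].
Matches: at [2:16] → ' w@kv33333203u'; at [20:31] → ' zup 33099i'.
With no groups in the pattern, `findall` gives back each whole match — 2 here.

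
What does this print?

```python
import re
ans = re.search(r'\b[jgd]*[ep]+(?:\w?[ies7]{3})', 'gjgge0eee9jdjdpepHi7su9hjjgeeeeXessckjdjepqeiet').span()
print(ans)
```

The match spans [0:9] → 'gjgge0eee'.

(0, 9)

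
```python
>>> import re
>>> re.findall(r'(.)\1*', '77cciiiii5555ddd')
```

`\1` has to match the exact text group 1 already captured.
Walking the string: at [0:2] match '77', group 1 = '7'; at [2:4] match 'cc', group 1 = 'c'; at [4:9] match 'iiiii', group 1 = 'i'; at [9:13] match '5555', group 1 = '5'; at [13:16] match 'ddd', group 1 = 'd'.
`findall` collects group 1 from each match (5 total).

['7', 'c', 'i', '5', 'd']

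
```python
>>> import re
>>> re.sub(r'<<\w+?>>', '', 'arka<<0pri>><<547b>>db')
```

'arkadb'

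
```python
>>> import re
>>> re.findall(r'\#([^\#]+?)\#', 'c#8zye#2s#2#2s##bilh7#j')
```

['8zye', '2', 'bilh7']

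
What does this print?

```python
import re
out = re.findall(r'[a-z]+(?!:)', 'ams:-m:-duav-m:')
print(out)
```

['am', 'duav']

The negative lookahead/lookbehind blocks any match where the forbidden context is present.
Matches: at [0:2] → 'am'; at [8:12] → 'duav'.
No capturing groups, so `findall` returns the 2 full match strings.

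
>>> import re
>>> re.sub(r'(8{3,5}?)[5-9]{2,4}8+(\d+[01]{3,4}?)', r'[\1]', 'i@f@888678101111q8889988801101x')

'i@f@[888]q[888]x'

The pattern matches 3 to 5 of a literal '8' (lazy) (captured); then 2 to 4 of a character in [5-9], then one or more of the literal '8'; then one or more of a digit, then 3 to 4 of one of [01] (lazy) (captured).
Matches: at [4:16] → '888678101111'; at [17:30] → '8889988801101'.
Each match is replaced using the text its own group 1 captured.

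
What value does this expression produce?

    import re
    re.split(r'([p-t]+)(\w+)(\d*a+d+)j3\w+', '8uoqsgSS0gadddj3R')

['8uo', 'qs', 'gSS0g', 'addd', '']

Pattern: one or more of a character in [p-t] (captured); then one or more of a word character (captured); then zero or more of a digit, then one or more of the literal 'a', then one or more of the literal 'd' (captured); then the literal 'j3', then one or more of a word character.
Matches to split on: at [3:17] → 'qsgSS0gadddj3R'.
`re.split` interleaves the captured-group text with the surrounding fragments.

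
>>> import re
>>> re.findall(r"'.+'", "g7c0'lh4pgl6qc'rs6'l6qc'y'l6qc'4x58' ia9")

Scanning left to right: at [4:36] → "'lh4pgl6qc'rs6'l6qc'y'l6qc'4x58'".
`findall` yields the raw match text (1 of them) because the pattern has no groups.

["'lh4pgl6qc'rs6'l6qc'y'l6qc'4x58'"]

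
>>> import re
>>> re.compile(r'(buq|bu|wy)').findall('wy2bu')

['wy', 'bu']

Matches: at [0:2] match 'wy', group 1 = 'wy'; at [3:5] match 'bu', group 1 = 'bu'.
With a single group, `findall` returns only what that group captured — 2 items.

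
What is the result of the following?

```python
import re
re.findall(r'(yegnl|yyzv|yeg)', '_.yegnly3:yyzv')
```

Branches in `(...|...)` are attempted left-to-right; the first branch that allows the whole pattern to succeed is taken.
Because there's exactly one group, `findall` drops the full match and keeps group 1 from each hit.

['yegnl', 'yyzv']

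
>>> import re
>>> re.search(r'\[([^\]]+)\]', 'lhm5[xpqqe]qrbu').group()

The match spans [4:11] → '[xpqqe]'.

'[xpqqe]'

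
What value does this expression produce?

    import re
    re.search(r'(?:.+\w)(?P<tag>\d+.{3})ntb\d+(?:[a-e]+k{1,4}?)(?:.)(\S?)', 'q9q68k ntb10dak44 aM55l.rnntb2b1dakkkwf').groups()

('68k ', '4')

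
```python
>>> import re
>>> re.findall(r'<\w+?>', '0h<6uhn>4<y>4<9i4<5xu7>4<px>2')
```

['<6uhn>', '<y>', '<5xu7>', '<px>']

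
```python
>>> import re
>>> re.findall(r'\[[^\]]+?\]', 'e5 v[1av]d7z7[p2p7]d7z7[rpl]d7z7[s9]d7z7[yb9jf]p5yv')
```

['[1av]', '[p2p7]', '[rpl]', '[s9]', '[yb9jf]']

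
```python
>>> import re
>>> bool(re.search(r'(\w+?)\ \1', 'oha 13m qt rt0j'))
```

False

The backreference `\1` re-matches whatever the first group consumed, character for character.
`search` walks the string left to right and returns the first match it finds.
Here nothing in the string fits, so the call returns None, and `bool(None)` is False.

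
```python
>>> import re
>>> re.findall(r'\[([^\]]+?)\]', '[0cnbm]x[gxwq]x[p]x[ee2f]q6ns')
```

['0cnbm', 'gxwq', 'p', 'ee2f']

Walking the string: at [0:7] match '[0cnbm]', group 1 = '0cnbm'; at [8:14] match '[gxwq]', group 1 = 'gxwq'; at [15:18] match '[p]', group 1 = 'p'; at [19:25] match '[ee2f]', group 1 = 'ee2f'.
One capturing group, so `findall` returns just the captured substring from each match — 4 in all.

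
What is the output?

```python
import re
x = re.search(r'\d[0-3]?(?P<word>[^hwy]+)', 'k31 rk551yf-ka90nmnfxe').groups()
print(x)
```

(' rk551',)

The match spans [1:9] → '31 rk551'.
Captured: group 1 = ' rk551'.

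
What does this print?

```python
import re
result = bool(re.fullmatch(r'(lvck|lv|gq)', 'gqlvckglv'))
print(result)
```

`re.fullmatch` is like wrapping the pattern in `^…$` (in single-line mode).
Here the string isn't matched end-to-end, so the call returns None, and `bool(None)` is False.

False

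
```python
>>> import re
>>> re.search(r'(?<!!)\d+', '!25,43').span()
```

(2, 3)

The negative lookaround is zero-width — it rules out positions where the adjacent text would match, without consuming anything.
Unlike `match`, `search` isn't anchored — it looks for the pattern anywhere in the string.
The match spans [2:3] → '5'.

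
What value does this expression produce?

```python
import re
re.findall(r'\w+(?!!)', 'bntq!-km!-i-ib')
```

['bnt', 'k', 'i', 'ib']

The negative lookaround is zero-width — it rules out positions where the adjacent text would match, without consuming anything.
Walking the string: at [0:3] → 'bnt'; at [6:7] → 'k'; at [10:11] → 'i'; at [12:14] → 'ib'.
With no groups in the pattern, `findall` gives back each whole match — 4 here.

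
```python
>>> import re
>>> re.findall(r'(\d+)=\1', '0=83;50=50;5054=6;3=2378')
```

`\1` is not a pattern — it's the concrete string captured by group 1, re-applied verbatim.
Because there's exactly one group, `findall` drops the full match and keeps group 1 from the one hit.

['50']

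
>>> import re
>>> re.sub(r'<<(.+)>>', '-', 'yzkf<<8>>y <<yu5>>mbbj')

Each match is replaced by '-'.

'yzkf-mbbj'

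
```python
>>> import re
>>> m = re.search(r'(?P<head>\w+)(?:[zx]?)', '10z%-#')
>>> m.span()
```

(0, 3)

Pattern: one or more of a word character (captured as 'head'); then optionally one of [zx] (non-capturing group).
Unlike `match`, `search` isn't anchored — it looks for the pattern anywhere in the string.
The match spans [0:3] → '10z'.
Captured: group 1 = '10z'.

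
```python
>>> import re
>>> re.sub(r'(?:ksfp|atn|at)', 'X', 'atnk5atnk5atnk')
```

'Xk5Xk5Xk'

`|` is ordered: at each position the engine commits to the first alternative that works.
Matches: at [0:3] → 'atn'; at [5:8] → 'atn'; at [10:13] → 'atn'.
`sub` substitutes 'X' at each match site.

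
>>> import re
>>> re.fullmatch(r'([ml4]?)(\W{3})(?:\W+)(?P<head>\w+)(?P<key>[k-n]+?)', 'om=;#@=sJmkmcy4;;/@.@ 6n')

None

`fullmatch` succeeds only if the pattern covers the string from start to end.
Here the pattern can't cover the whole string, so the call returns None.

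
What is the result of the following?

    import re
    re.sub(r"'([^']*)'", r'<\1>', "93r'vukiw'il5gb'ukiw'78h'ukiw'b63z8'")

Matches: at [3:10] → "'vukiw'"; at [15:21] → "'ukiw'"; at [24:30] → "'ukiw'".
Each match is replaced using the text its own group 1 captured.

"93r<vukiw>il5gb<ukiw>78h<ukiw>b63z8'"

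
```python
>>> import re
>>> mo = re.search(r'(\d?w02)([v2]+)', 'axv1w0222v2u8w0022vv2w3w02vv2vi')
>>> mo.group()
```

'1w0222v2'

This matches optionally a digit, then the literal 'w02' (captured); then one or more of one of [v2] (captured).
The match spans [3:11] → '1w0222v2'.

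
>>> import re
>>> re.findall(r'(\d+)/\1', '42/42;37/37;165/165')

`\1` has to match the exact text group 1 already captured.
With a single group, `findall` returns only what that group captured — 3 items.

['42', '37', '165']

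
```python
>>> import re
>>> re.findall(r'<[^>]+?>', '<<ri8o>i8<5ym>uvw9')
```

['<<ri8o>', '<5ym>']

Walking the string: at [0:7] → '<<ri8o>'; at [9:14] → '<5ym>'.
Since nothing is captured, `findall` lists the 2 matched substrings directly.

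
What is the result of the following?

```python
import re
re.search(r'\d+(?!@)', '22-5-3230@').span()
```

(0, 2)

The negative lookahead/lookbehind blocks any match where the forbidden context is present.
The match spans [0:2] → '22'.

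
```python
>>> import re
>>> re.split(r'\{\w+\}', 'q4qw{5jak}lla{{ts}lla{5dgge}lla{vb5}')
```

Matches to split on: at [4:10] → '{5jak}'; at [14:18] → '{ts}'; at [21:28] → '{5dgge}'; at [31:36] → '{vb5}'.
The string is cut at each match, leaving 5 pieces.

['q4qw', 'lla{', 'lla', 'lla', '']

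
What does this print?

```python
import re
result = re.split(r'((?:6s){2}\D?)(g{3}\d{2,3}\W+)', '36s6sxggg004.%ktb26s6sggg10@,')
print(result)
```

The pattern matches the literal '6s' repeated 2 times, then optionally a non-digit (captured); then exactly 3 of a literal 'g', then 2 to 3 of a digit, then one or more of a non-word character (captured).
Matches to split on: at [1:14] → '6s6sxggg004.%'; at [18:29] → '6s6sggg10@,'.
With a capturing group present, the delimiter's captured portion is kept in the result list.

['3', '6s6sx', 'ggg004.%', 'ktb2', '6s6s', 'ggg10@,', '']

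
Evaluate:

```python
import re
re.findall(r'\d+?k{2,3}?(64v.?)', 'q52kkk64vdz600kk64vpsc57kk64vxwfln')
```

This matches one or more of a digit (lazy), then 2 to 3 of the literal 'k' (lazy); then the literal '64v', then optionally any character (captured).
Scanning left to right: at [1:10] match '52kkk64vd', group 1 = '64vd'; at [11:20] match '600kk64vp', group 1 = '64vp'; at [22:30] match '57kk64vx', group 1 = '64vx'.
Because there's exactly one group, `findall` drops the full match and keeps group 1 from each hit.

['64vd', '64vp', '64vx']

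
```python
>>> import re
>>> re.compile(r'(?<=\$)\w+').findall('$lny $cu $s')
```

['lny', 'cu', 's']

Lookahead/lookbehind check context without consuming it, so the matched span excludes the asserted characters.
Scanning left to right: at [1:4] → 'lny'; at [6:8] → 'cu'; at [10:11] → 's'.
With no groups in the pattern, `findall` gives back each whole match — 3 here.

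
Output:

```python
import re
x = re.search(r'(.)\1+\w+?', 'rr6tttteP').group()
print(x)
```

`\1` is not a pattern — it's the concrete string captured by group 1, re-applied verbatim.
Unlike `match`, `search` isn't anchored — it looks for the pattern anywhere in the string.
The match spans [0:3] → 'rr6'.
Captured: group 1 = 'r'.

rr6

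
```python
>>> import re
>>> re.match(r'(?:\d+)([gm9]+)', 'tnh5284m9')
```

None

With `match`, the pattern is implicitly anchored at the beginning.
Here position 0 doesn't satisfy it, so the call returns None.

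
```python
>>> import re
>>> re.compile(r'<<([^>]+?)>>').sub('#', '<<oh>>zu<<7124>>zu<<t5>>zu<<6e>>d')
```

Each match is replaced by '#'.

'#zu#zu#zu#d'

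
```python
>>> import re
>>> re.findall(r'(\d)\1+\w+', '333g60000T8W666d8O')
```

['3']

`\1` has to match the exact text group 1 already captured.
With a single group, `findall` returns only what that group captured — 1 item.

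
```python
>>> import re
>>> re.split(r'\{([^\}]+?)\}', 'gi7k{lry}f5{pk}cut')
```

['gi7k', 'lry', 'f5', 'pk', 'cut']

Matches to split on: at [4:9] → '{lry}'; at [11:15] → '{pk}'.
With a capturing group present, the delimiter's captured portion is kept in the result list.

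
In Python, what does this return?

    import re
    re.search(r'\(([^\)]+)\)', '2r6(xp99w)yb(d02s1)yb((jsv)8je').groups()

('xp99w',)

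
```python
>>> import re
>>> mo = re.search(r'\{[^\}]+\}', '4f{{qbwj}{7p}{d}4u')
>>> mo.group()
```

'{{qbwj}'

The match spans [2:9] → '{{qbwj}'.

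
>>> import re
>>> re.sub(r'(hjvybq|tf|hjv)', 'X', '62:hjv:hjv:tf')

Every occurrence is swapped for 'X'.

'62:X:X:X'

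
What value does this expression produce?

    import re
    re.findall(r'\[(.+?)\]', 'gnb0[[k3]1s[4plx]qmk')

['[k3', '4plx']

One capturing group, so `findall` returns just the captured substring from each match — 2 in all.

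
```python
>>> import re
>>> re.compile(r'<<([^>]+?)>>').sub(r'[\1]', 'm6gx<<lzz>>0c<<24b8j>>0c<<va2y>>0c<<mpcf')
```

Matches: at [4:11] → '<<lzz>>'; at [13:22] → '<<24b8j>>'; at [24:32] → '<<va2y>>'.
The replacement refers to a captured group, so each match is rewritten using its own captured text.

'm6gx[lzz]0c[24b8j]0c[va2y]0c<<mpcf'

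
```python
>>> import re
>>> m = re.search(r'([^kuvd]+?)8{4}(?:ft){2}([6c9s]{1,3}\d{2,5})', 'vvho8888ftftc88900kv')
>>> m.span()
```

(2, 18)

The pattern matches one or more of any character except [kuvd] (lazy) (captured); then exactly 4 of a literal '8', then the literal 'ft' repeated 2 times; then 1 to 3 of one of [6c9s], then 2 to 5 of a digit (captured).
Unlike `match`, `search` isn't anchored — it looks for the pattern anywhere in the string.
The match spans [2:18] → 'ho8888ftftc88900'.
Captured: group 1 = 'ho', group 2 = 'c88900'.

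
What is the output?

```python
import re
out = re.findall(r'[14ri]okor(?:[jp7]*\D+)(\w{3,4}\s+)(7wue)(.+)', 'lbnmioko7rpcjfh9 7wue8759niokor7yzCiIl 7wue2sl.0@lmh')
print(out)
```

[('iIl ', '7wue', '2sl.0@lmh')]

This matches one of [14ri], then the literal 'ok', then the literal 'or'; then zero or more of one of [jp7], then one or more of a non-digit (non-capturing group); then 3 to 4 of a word character, then one or more of whitespace (captured); then the literal '7wu', then the literal 'e' (captured); then one or more of any character (captured).
Matches: at [26:52] match 'iokor7yzCiIl 7wue2sl.0@lmh', groups = ('iIl ', '7wue', '2sl.0@lmh').
`findall` packs the 3 group values into a tuple for every match.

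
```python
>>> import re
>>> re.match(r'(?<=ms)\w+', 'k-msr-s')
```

None

The lookaround is zero-width — it requires the adjacent text to match without consuming it, so the asserted text isn't part of the match.
With `match`, the pattern is implicitly anchored at the beginning.
Here the pattern fails at index 0, so the call returns None.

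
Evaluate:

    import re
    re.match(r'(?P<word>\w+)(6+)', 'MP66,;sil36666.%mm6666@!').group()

'MP66'

The pattern matches one or more of a word character (captured as 'word'); then one or more of a literal '6' (captured).
`match` is anchored at position 0; if the pattern doesn't fit there, it returns None.
The match spans [0:4] → 'MP66'.
Captured: group 1 = 'MP6', group 2 = '6'.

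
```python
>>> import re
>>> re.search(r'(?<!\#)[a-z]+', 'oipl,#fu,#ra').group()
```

The negative lookahead/lookbehind blocks any match where the forbidden context is present.
Unlike `match`, `search` isn't anchored — it looks for the pattern anywhere in the string.
The match spans [0:4] → 'oipl'.

'oipl'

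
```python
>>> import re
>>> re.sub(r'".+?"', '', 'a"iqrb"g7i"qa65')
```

'ag7i"qa65'

Matches: at [1:7] → '"iqrb"'.
Every occurrence is swapped for ''.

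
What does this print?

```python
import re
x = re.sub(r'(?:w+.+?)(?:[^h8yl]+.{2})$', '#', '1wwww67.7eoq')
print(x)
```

1#

Pattern: one or more of the literal 'w', then one or more of any character (lazy) (non-capturing group); then one or more of any character except [h8yl], then exactly 2 of any character (non-capturing group); then anchored at the end.
Matches: at [1:12] → 'wwww67.7eoq'.
`sub` substitutes '#' at each match site.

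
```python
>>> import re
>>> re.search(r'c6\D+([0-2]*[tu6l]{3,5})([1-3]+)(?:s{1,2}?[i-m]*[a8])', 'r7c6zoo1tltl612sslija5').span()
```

(2, 21)

This matches the literal 'c6', then one or more of a non-digit; then zero or more of a character in [0-2], then 3 to 5 of one of [tu6l] (captured); then one or more of a character in [1-3] (captured); then 1 to 2 of the literal 's' (lazy), then zero or more of a character in [i-m], then one of [a8] (non-capturing group).
`re.search` scans for the first position where the pattern succeeds.
The match spans [2:21] → 'c6zoo1tltl612sslija'.
Captured: group 1 = '1tltl6', group 2 = '12'.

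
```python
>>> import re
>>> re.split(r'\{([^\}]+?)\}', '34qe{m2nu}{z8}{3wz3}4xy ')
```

['34qe', 'm2nu', '', 'z8', '', '3wz3', '4xy ']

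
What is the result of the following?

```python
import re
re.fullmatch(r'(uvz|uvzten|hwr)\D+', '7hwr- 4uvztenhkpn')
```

None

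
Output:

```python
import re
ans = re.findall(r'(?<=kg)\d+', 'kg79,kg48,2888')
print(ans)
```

['79', '48']

Because the assertion is zero-width, the text it checks is not consumed and won't appear in the result.
No capturing groups, so `findall` returns the 2 full match strings.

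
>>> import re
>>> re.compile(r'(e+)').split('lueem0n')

['lu', 'ee', 'm0n']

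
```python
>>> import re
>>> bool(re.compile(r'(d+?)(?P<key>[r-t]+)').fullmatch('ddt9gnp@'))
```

For `fullmatch`, every character of the input must be accounted for by the pattern.
Here the pattern can't cover the whole string, so the call returns None, and `bool(None)` is False.

False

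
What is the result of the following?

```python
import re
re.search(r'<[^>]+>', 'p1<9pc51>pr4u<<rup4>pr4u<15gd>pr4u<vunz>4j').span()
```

(2, 9)

`search` walks the string left to right and returns the first match it finds.
The match spans [2:9] → '<9pc51>'.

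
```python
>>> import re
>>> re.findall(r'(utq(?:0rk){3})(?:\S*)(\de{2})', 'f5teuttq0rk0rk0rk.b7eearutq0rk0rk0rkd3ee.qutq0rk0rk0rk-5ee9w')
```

Pattern: the literal 'utq', then the literal '0rk' repeated 3 times (captured); then zero or more of a non-whitespace character (non-capturing group); then a digit, then exactly 2 of a literal 'e' (captured).
With 2 capturing groups, `findall` returns a 2-tuple per match.

[('utq0rk0rk0rk', '5ee')]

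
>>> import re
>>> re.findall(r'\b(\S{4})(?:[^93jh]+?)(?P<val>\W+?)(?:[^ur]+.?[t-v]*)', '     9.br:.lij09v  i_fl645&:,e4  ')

Pattern: a word boundary (`\b`, zero-width); then exactly 4 of a non-whitespace character (captured); then one or more of any character except [93jh] (lazy) (non-capturing group); then one or more of a non-word character (lazy) (captured as 'val'); then one or more of any character except [ur], then optionally any character, then zero or more of a character in [t-v] (non-capturing group).
Matches: at [5:33] match '9.br:.lij09v  i_fl645&:,e4  ', groups = ('9.br', '.').
2 groups means the one result is a tuple of 2 captured strings — 1 here.

[('9.br', '.')]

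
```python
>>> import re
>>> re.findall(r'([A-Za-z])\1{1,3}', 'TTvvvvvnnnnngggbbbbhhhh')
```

A backreference is literal: `\1` must see the identical characters the first group matched.
`findall` collects group 1 from each match (6 total).

['T', 'v', 'n', 'g', 'b', 'h']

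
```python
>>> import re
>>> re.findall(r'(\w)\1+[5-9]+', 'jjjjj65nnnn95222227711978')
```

`\1` has to match the exact text group 1 already captured.
`findall` collects group 1 from each match (4 total).

['j', 'n', '2', '1']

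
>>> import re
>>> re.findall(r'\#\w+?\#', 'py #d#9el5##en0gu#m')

With no groups in the pattern, `findall` gives back each whole match — 2 here.

['#d#', '#en0gu#']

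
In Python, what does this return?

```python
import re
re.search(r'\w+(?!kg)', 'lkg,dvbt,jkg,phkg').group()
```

'lkg'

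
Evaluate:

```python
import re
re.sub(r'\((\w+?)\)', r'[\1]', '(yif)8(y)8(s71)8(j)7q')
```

'[yif]8[y]8[s71]8[j]7q'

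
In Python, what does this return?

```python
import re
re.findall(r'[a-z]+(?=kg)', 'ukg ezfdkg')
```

['u', 'ezfd']

The `(?=…)`/`(?<=…)` assertion just peeks at neighbouring text; it doesn't advance the match position.
Walking the string: at [0:1] → 'u'; at [4:8] → 'ezfd'.
No capturing groups, so `findall` returns the 2 full match strings.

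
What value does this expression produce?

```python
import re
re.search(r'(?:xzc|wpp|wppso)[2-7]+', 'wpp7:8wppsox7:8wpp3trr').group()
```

'wpp7'

`search` walks the string left to right and returns the first match it finds.
The match spans [0:4] → 'wpp7'.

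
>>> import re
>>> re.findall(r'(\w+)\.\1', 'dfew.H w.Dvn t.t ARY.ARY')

['t', 'ARY']

A backreference is literal: `\1` must see the identical characters the first group matched.
Walking the string: at [13:16] match 't.t', group 1 = 't'; at [17:24] match 'ARY.ARY', group 1 = 'ARY'.
Because there's exactly one group, `findall` drops the full match and keeps group 1 from each hit.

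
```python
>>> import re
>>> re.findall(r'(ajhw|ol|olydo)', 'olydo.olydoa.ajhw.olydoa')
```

['ol', 'ol', 'ajhw', 'ol']

Branches in `(...|...)` are attempted left-to-right; the first branch that allows the whole pattern to succeed is taken.
Walking the string: at [0:2] match 'ol', group 1 = 'ol'; at [6:8] match 'ol', group 1 = 'ol'; at [13:17] match 'ajhw', group 1 = 'ajhw'; at [18:20] match 'ol', group 1 = 'ol'.
With a single group, `findall` returns only what that group captured — 4 items.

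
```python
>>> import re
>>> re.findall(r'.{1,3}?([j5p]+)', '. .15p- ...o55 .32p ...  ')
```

['5p', '55', 'p']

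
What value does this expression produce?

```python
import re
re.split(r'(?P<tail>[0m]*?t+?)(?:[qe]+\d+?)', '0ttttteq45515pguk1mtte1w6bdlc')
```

The pattern matches zero or more of one of [0m] (lazy), then one or more of the literal 't' (lazy) (captured as 'tail'); then one or more of one of [qe], then one or more of a digit (lazy) (non-capturing group).
A `+?`/`*?`/`{m,n}?` starts at its minimum and grows only as far as needed for what follows to match.
Matches to split on: at [0:9] → '0ttttteq4'; at [18:23] → 'mtte1'.
The group in the pattern means `split` returns the separators' captures alongside the pieces.

['', '0ttttt', '5515pguk1', 'mtt', 'w6bdlc']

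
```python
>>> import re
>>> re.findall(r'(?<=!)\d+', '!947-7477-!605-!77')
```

The positive lookaround only admits positions where the adjacent text matches; those characters stay outside the span.
With no groups in the pattern, `findall` gives back each whole match — 3 here.

['947', '605', '77']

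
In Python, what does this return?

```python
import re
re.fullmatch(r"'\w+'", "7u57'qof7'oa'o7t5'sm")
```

For `fullmatch`, every character of the input must be accounted for by the pattern.
Here the pattern can't cover the whole string, so the call returns None.

None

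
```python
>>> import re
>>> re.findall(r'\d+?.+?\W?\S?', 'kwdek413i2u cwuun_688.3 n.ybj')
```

A non-greedy quantifier consumes as few characters as it can — just enough that the remainder of the pattern still matches from where it stops; whatever follows it matches normally.
With no groups in the pattern, `findall` gives back each whole match — 4 here.

['413', '2u c', '688', '3 n']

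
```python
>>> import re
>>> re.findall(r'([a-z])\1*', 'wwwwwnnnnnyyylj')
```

['w', 'n', 'y', 'l', 'j']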